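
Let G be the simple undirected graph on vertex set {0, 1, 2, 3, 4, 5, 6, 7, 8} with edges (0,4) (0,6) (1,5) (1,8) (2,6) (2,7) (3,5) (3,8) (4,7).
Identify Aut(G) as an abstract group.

D_5 × D_4

G has two connected components, {0, 2, 4, 6, 7} and {1, 3, 5, 8}; each is 2-regular, so G = C_5 ⊔ C_4. No automorphism exchanges components of different sizes, hence Aut(G) is the direct product D_5 × D_4, order 80.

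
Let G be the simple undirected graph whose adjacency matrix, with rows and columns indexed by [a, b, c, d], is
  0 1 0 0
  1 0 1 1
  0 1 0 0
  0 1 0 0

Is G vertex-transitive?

No

Vertex b is the only vertex of degree 3, so every automorphism fixes it; G is not vertex-transitive.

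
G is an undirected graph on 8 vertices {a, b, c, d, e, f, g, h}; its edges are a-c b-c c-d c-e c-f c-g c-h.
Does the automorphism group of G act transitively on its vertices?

No

Vertex c is the only vertex of degree 7, so every automorphism fixes it; G is not vertex-transitive.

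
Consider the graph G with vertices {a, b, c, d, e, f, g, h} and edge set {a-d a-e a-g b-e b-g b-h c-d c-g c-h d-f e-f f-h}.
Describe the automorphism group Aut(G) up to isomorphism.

the hyperoctahedral group B_3

G is 3-regular and bipartite on 2^3 = 8 vertices with girth 4; it is the hypercube graph Q_3. Aut(Q_3) consists of the signed permutations of the 3 coordinate axes: 3! permutations times 2^3 sign flips, so |Aut| = 2^3·3! = 48.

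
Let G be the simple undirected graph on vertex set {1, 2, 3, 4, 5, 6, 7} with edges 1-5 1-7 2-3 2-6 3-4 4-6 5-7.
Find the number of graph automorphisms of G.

G has two connected components, {2, 3, 4, 6} and {1, 5, 7}; each is 2-regular, so G = C_4 ⊔ C_3. The components are non-isomorphic (different sizes), so Aut(G) = Aut(C_4) × Aut(C_3) = D_4 × D_3 of order 8·6 = 48.

48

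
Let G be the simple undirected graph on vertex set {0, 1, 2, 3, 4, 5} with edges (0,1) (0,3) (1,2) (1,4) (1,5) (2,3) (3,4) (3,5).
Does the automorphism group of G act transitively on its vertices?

No

Automorphisms preserve degree, but G has vertices of degree 2 and vertices of degree 4; no automorphism maps one to the other, so G is not vertex-transitive.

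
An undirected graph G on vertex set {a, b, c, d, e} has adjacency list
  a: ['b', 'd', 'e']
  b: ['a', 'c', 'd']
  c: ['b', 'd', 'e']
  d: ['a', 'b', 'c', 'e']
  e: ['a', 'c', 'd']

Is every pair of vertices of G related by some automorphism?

Vertex d is the only vertex of degree 4, so every automorphism fixes it; G is not vertex-transitive.

No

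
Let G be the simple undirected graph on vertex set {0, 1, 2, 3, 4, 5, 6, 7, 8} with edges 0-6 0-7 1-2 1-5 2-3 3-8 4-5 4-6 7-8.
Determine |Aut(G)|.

18

G is 2-regular and connected on 9 vertices, i.e. the cycle C_9. C_9 has 9 rotations and 9 reflections, so Aut(C_9) ≅ D_9 of order 18.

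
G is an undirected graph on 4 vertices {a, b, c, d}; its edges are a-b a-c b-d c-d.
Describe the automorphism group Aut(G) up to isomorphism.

D_4

G is 2-regular and connected on 4 vertices, i.e. the cycle C_4. C_4 has 4 rotations and 4 reflections, so Aut(C_4) ≅ D_4 of order 8.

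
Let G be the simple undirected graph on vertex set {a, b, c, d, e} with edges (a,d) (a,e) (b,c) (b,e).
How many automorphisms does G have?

The degree sequence is [2, 2, 1, 1, 2]; the two degree-1 vertices c and d are the ends of a path, so G = P_5. The only nontrivial automorphism of a path is the end-to-end reflection, so Aut(G) ≅ Z_2.

2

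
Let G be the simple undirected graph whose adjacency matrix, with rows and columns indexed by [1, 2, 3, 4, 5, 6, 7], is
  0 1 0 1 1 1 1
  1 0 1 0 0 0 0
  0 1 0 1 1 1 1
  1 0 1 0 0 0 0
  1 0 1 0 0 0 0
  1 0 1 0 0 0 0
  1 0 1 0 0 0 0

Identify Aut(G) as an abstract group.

S_2 × S_5

The vertices split by degree into {1, 3} (degree 5) and {2, 4, 5, 6, 7} (degree 2); every edge runs between the two parts, so G is the complete bipartite graph K_{2,5}. Automorphisms preserve the bipartition setwise (since the parts differ in size) and act as S_2 × S_5 within it; |Aut| = 240.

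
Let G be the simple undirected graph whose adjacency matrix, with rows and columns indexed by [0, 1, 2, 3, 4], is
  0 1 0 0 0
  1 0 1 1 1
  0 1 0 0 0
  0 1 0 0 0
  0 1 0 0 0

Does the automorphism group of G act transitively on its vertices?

No

Vertex 1 is the only vertex of degree 4, so every automorphism fixes it; G is not vertex-transitive.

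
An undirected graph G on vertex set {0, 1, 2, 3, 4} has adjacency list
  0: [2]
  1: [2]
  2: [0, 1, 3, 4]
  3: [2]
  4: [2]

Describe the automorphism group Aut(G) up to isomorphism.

Vertex 2 has degree 4 and every other vertex has degree 1, so G is the star K_{1,4} with centre 2. Any automorphism fixes the centre and permutes the 4 leaves freely, so Aut(G) ≅ S_4 of order 4! = 24.

S_4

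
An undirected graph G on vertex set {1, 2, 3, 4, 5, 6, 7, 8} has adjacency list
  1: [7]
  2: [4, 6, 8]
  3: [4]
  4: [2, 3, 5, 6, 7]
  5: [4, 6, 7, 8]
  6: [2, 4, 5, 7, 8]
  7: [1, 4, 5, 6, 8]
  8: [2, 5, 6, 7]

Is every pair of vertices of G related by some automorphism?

Vertex 2 is the only vertex of degree 3, so every automorphism fixes it; G is not vertex-transitive.

No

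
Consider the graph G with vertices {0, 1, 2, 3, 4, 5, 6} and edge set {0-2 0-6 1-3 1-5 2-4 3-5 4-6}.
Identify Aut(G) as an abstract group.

G has two connected components, {0, 2, 4, 6} and {1, 3, 5}; each is 2-regular, so G = C_4 ⊔ C_3. The components are non-isomorphic (different sizes), so Aut(G) = Aut(C_3) × Aut(C_4) = D_3 × D_4 of order 6·8 = 48.

D_3 × D_4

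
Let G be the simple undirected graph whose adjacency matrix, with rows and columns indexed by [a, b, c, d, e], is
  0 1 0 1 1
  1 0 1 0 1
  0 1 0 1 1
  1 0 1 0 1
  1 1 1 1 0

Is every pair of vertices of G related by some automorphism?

Vertex e is the only vertex of degree 4, so every automorphism fixes it; G is not vertex-transitive.

No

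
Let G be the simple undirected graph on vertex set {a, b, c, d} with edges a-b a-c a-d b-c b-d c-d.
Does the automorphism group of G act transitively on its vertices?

Yes

All 4 vertices are pairwise adjacent: G = K_4. Any permutation of the 4 vertices preserves K_4, so Aut(K_4) = S_4 of order 4! = 24. Under this action every vertex can be carried to every other, so G is vertex-transitive.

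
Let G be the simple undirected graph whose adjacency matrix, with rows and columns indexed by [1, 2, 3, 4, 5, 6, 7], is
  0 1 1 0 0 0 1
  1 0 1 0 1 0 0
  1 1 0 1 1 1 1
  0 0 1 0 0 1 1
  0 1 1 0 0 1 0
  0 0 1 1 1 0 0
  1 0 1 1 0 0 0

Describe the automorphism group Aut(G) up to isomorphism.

the dihedral group of order 12

Vertex 3 is the unique vertex of degree 6; the remaining 6 vertices each have degree 3 and induce a cycle, so G is the wheel on 7 vertices with hub 3. With the hub fixed, the remaining symmetry is that of the rim cycle C_6, giving the dihedral group D_6.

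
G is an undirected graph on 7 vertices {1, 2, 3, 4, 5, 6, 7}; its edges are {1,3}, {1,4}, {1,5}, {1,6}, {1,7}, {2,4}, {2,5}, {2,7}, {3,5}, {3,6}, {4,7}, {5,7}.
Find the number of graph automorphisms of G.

The degree sequence is [5, 3, 3, 3, 4, 2, 4]. Checking the degree-preserving permutations of the vertex set shows that none except the identity preserves every edge, so Aut(G) is trivial.

1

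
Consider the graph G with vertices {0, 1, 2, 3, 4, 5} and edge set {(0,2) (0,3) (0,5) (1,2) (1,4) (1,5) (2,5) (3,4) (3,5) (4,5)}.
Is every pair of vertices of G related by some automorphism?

Vertex 5 is the only vertex of degree 5, so every automorphism fixes it; G is not vertex-transitive.

No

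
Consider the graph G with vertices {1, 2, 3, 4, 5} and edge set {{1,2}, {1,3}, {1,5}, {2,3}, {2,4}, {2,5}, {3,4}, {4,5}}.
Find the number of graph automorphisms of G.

Vertex 2 is the unique vertex of degree 4; the remaining 4 vertices each have degree 3 and induce a cycle, so G is the wheel on 5 vertices with hub 2. With the hub fixed, the remaining symmetry is that of the rim cycle C_4, giving the dihedral group D_4.

8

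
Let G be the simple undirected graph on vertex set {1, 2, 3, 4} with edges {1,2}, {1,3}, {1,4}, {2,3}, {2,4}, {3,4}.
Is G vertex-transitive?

Yes

Every vertex has degree 3, so G is the complete graph K_4. Every bijection on the vertex set is an automorphism of K_4; hence Aut(K_4) ≅ S_4, order 24. This group acts transitively on the 4 vertices.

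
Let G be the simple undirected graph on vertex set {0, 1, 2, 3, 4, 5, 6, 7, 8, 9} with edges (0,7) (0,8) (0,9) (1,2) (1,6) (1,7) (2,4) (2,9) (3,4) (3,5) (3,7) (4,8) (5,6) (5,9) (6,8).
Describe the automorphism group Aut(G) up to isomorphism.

the symmetric group S_5

G is 3-regular on 10 vertices with no triangles and no 4-cycles (girth 5): this is the Petersen graph. Viewing the Petersen graph as the Kneser graph K(5,2) — vertices are 2-subsets of {1,…,5}, edges join disjoint pairs — its automorphisms are exactly the permutations of the 5-element set, so Aut ≅ S_5 of order 120.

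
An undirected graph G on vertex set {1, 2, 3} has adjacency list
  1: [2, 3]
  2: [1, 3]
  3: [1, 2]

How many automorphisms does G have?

Every vertex has degree 2, so G is the complete graph K_3. Any permutation of the 3 vertices preserves K_3, so Aut(K_3) = S_3 of order 3! = 6.

6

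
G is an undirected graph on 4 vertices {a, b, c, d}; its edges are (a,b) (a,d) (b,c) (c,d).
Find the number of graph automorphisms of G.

G is 2-regular and bipartite with parts {b, d} and {a, c} (each part is independent and every cross-pair is an edge), so G = K_{2,2}. Each part can be permuted independently (S_2 × S_2) and the two equal-size parts can also be swapped, giving (S_2 × S_2) ⋊ Z_2 of order 2·(2!)² = 8.

8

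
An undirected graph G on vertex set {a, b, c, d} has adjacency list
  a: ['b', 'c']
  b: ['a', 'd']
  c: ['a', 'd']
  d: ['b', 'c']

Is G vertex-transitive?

Yes

G is 2-regular and bipartite with parts {b, c} and {a, d} (each part is independent and every cross-pair is an edge), so G = K_{2,2}. Aut(K_{2,2}) is the wreath product S_2 ≀ Z_2: permute within each part, then optionally swap the parts; |Aut| = 2·(2!)² = 8. Under this action every vertex can be carried to every other, so G is vertex-transitive.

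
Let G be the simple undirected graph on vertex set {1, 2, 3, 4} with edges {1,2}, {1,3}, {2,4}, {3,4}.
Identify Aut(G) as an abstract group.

(S_2 × S_2) ⋊ Z_2

G is 2-regular and bipartite with parts {1, 4} and {2, 3} (each part is independent and every cross-pair is an edge), so G = K_{2,2}. Aut(K_{2,2}) is the wreath product S_2 ≀ Z_2: permute within each part, then optionally swap the parts; |Aut| = 2·(2!)² = 8.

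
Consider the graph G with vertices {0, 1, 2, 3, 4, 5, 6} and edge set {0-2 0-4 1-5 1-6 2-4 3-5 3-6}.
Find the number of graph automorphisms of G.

48

G has two connected components, {1, 3, 5, 6} and {0, 2, 4}; each is 2-regular, so G = C_4 ⊔ C_3. The components are non-isomorphic (different sizes), so Aut(G) = Aut(C_4) × Aut(C_3) = D_4 × D_3 of order 8·6 = 48.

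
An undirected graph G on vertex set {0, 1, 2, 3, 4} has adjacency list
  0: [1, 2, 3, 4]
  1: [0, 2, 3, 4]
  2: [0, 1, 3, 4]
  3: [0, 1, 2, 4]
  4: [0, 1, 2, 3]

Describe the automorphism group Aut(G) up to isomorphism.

Every vertex has degree 4, so G is the complete graph K_5. Every bijection on the vertex set is an automorphism of K_5; hence Aut(K_5) ≅ S_5, order 120.

the symmetric group on 5 letters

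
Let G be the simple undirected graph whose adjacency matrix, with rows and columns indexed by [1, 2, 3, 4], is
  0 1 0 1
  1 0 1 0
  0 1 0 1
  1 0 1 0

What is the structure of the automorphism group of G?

(S_2 × S_2) ⋊ Z_2

G is 2-regular and bipartite with parts {2, 4} and {1, 3} (each part is independent and every cross-pair is an edge), so G = K_{2,2}. Aut(K_{2,2}) is the wreath product S_2 ≀ Z_2: permute within each part, then optionally swap the parts; |Aut| = 2·(2!)² = 8.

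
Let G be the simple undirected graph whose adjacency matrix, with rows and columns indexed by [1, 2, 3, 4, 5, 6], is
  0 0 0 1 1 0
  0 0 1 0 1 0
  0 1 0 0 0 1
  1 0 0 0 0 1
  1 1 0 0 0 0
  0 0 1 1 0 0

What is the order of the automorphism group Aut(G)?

12

Every vertex has degree 2 and the graph is connected, so G is the 6-cycle C_6. C_6 has 6 rotations and 6 reflections, so Aut(C_6) ≅ D_6 of order 12.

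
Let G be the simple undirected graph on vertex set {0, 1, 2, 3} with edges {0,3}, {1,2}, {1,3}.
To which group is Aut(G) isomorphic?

The degree sequence is [1, 2, 1, 2]; the two degree-1 vertices 0 and 2 are the ends of a path, so G = P_4. The only nontrivial automorphism of a path is the end-to-end reflection, so Aut(G) ≅ Z_2.

Z_2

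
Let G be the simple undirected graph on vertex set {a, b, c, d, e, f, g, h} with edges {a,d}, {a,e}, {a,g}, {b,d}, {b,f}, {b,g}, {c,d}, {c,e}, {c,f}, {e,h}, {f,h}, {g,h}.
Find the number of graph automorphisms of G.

G is 3-regular and bipartite on 2^3 = 8 vertices with girth 4; it is the hypercube graph Q_3. Aut(Q_3) consists of the signed permutations of the 3 coordinate axes: 3! permutations times 2^3 sign flips, so |Aut| = 2^3·3! = 48.

48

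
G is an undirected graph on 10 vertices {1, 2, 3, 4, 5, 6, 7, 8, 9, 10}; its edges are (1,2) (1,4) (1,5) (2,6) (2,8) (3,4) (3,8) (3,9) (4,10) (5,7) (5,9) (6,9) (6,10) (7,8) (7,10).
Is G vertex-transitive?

Yes

G is 3-regular on 10 vertices with no triangles and no 4-cycles (girth 5): this is the Petersen graph. It is a classical fact that the Petersen graph has automorphism group S_5 (order 120), arising from its description as the Kneser graph K(5,2). Under this action every vertex can be carried to every other, so G is vertex-transitive.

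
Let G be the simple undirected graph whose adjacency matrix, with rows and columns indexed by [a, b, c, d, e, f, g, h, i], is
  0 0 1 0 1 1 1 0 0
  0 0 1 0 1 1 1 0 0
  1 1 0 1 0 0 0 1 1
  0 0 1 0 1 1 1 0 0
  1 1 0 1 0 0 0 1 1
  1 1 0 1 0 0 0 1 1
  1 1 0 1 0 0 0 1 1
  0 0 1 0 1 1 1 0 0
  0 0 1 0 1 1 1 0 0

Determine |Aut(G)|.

The vertices split by degree into {c, e, f, g} (degree 5) and {a, b, d, h, i} (degree 4); every edge runs between the two parts, so G is the complete bipartite graph K_{4,5}. The parts have unequal sizes, so no automorphism swaps them; each part is permuted independently, giving S_4 × S_5 of order 4!·5! = 2880.

2880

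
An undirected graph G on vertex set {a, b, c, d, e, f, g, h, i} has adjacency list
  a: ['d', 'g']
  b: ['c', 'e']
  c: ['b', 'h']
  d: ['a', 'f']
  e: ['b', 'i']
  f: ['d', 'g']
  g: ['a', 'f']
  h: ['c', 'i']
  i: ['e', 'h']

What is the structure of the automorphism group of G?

D_5 × D_4

G has two connected components, {b, c, e, h, i} and {a, d, f, g}; each is 2-regular, so G = C_5 ⊔ C_4. The components are non-isomorphic (different sizes), so Aut(G) = Aut(C_5) × Aut(C_4) = D_5 × D_4 of order 10·8 = 80.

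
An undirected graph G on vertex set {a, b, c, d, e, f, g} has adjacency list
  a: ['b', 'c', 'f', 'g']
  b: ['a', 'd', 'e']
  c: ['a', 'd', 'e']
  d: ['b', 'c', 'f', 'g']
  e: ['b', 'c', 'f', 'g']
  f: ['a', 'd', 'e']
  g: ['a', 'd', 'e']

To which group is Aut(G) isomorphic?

The vertices split by degree into {a, d, e} (degree 4) and {b, c, f, g} (degree 3); every edge runs between the two parts, so G is the complete bipartite graph K_{3,4}. Automorphisms preserve the bipartition setwise (since the parts differ in size) and act as S_3 × S_4 within it; |Aut| = 144.

S_3 × S_4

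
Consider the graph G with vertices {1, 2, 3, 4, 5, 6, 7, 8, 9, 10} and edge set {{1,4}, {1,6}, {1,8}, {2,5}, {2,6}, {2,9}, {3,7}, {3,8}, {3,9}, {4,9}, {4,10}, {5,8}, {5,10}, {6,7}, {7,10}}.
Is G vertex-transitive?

Yes

G is 3-regular on 10 vertices with no triangles and no 4-cycles (girth 5): this is the Petersen graph. It is a classical fact that the Petersen graph has automorphism group S_5 (order 120), arising from its description as the Kneser graph K(5,2). This group acts transitively on the 10 vertices.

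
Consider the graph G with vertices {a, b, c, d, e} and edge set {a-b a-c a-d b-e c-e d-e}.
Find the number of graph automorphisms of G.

The vertices split by degree into {a, e} (degree 3) and {b, c, d} (degree 2); every edge runs between the two parts, so G is the complete bipartite graph K_{2,3}. Automorphisms preserve the bipartition setwise (since the parts differ in size) and act as S_3 × S_2 within it; |Aut| = 12.

12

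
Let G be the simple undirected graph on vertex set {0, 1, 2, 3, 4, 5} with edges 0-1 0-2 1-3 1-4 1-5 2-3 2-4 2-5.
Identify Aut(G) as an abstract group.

S_2 × S_4

The vertices split by degree into {1, 2} (degree 4) and {0, 3, 4, 5} (degree 2); every edge runs between the two parts, so G is the complete bipartite graph K_{2,4}. The parts have unequal sizes, so no automorphism swaps them; each part is permuted independently, giving S_2 × S_4 of order 2!·4! = 48.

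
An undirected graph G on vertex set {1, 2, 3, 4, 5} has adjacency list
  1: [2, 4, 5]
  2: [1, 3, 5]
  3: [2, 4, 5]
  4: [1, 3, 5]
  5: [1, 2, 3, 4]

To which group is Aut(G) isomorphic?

Vertex 5 is the unique vertex of degree 4; the remaining 4 vertices each have degree 3 and induce a cycle, so G is the wheel on 5 vertices with hub 5. With the hub fixed, the remaining symmetry is that of the rim cycle C_4, giving the dihedral group D_4.

D_4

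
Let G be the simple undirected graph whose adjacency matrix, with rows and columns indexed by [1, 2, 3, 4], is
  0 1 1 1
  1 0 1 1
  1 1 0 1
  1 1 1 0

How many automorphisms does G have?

Every vertex has degree 3, so G is the complete graph K_4. Any permutation of the 4 vertices preserves K_4, so Aut(K_4) = S_4 of order 4! = 24.

24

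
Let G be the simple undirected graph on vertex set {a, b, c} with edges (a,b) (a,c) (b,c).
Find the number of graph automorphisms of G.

6

Every vertex has degree 2, so G is the complete graph K_3. Every bijection on the vertex set is an automorphism of K_3; hence Aut(K_3) ≅ S_3, order 6.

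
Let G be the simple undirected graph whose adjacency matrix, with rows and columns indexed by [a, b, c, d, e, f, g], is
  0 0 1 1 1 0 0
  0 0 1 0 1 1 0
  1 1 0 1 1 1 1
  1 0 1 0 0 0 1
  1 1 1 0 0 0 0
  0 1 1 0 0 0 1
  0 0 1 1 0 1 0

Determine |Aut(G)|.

Vertex c is the unique vertex of degree 6; the remaining 6 vertices each have degree 3 and induce a cycle, so G is the wheel on 7 vertices with hub c. Every automorphism fixes the hub and acts on the rim 6-cycle, so Aut(G) ≅ Aut(C_6) = D_6 of order 12.

12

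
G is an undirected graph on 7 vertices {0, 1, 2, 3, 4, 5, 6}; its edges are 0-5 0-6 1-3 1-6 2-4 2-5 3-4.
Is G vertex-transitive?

Yes

Every vertex has degree 2 and the graph is connected, so G is the 7-cycle C_7. C_7 has 7 rotations and 7 reflections, so Aut(C_7) ≅ D_7 of order 14. This group acts transitively on the 7 vertices.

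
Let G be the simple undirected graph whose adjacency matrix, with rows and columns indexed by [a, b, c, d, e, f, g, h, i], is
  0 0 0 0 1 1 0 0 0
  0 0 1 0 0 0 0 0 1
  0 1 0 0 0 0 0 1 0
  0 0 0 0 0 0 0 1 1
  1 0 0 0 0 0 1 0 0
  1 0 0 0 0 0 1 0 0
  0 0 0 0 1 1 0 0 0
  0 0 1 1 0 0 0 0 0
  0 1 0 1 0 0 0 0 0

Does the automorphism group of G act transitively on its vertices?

G has two connected components, {b, c, d, h, i} and {a, e, f, g}; each is 2-regular, so G = C_5 ⊔ C_4. The orbit of a under Aut(G) is {a, e, f, g}, which does not contain b, so G is not vertex-transitive.

No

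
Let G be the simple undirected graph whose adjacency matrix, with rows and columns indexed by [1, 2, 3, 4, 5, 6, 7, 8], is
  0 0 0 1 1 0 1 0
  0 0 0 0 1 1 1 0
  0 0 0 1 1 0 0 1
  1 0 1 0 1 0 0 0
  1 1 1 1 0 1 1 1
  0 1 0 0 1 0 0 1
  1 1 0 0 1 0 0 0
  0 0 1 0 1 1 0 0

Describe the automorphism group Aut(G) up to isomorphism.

the dihedral group of order 14

Vertex 5 is the unique vertex of degree 7; the remaining 7 vertices each have degree 3 and induce a cycle, so G is the wheel on 8 vertices with hub 5. With the hub fixed, the remaining symmetry is that of the rim cycle C_7, giving the dihedral group D_7.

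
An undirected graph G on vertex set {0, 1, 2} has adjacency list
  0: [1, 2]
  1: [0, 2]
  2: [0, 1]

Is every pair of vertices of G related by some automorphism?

Yes

All 3 vertices are pairwise adjacent: G = K_3. Any permutation of the 3 vertices preserves K_3, so Aut(K_3) = S_3 of order 3! = 6. This group acts transitively on the 3 vertices.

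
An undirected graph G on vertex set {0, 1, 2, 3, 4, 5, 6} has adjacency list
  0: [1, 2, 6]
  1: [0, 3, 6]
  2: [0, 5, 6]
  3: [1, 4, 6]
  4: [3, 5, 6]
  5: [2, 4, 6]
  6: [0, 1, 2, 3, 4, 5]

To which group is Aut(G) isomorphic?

Vertex 6 is the unique vertex of degree 6; the remaining 6 vertices each have degree 3 and induce a cycle, so G is the wheel on 7 vertices with hub 6. Every automorphism fixes the hub and acts on the rim 6-cycle, so Aut(G) ≅ Aut(C_6) = D_6 of order 12.

D_6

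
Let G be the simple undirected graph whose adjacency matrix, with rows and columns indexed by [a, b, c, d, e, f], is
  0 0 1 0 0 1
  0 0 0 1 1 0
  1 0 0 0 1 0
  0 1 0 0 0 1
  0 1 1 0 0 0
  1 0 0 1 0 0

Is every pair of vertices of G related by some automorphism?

G is 2-regular and connected on 6 vertices, i.e. the cycle C_6. The automorphisms of the 6-cycle are exactly the symmetries of a regular 6-gon: the dihedral group D_6, |D_6| = 12. This group acts transitively on the 6 vertices.

Yes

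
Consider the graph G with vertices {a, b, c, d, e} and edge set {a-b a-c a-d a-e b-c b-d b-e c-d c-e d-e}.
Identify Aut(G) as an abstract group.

the symmetric group on 5 letters

All 5 vertices are pairwise adjacent: G = K_5. Every bijection on the vertex set is an automorphism of K_5; hence Aut(K_5) ≅ S_5, order 120.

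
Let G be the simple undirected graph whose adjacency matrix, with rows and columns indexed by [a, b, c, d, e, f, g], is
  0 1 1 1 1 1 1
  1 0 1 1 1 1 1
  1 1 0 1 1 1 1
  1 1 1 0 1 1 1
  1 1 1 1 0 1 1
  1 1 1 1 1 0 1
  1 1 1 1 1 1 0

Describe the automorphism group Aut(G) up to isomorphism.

S_7

Every vertex has degree 6, so G is the complete graph K_7. Any permutation of the 7 vertices preserves K_7, so Aut(K_7) = S_7 of order 7! = 5040.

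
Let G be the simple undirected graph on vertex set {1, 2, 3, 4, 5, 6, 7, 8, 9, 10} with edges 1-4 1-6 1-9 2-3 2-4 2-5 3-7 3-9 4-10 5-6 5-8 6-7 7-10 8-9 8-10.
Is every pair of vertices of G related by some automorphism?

G is 3-regular on 10 vertices with no triangles and no 4-cycles (girth 5): this is the Petersen graph. It is a classical fact that the Petersen graph has automorphism group S_5 (order 120), arising from its description as the Kneser graph K(5,2). Under this action every vertex can be carried to every other, so G is vertex-transitive.

Yes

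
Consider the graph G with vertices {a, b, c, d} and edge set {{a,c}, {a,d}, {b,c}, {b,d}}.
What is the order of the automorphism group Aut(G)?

8

G is 2-regular and bipartite on 2^2 = 4 vertices with girth 4; it is the hypercube graph Q_2. Aut(Q_2) consists of the signed permutations of the 2 coordinate axes: 2! permutations times 2^2 sign flips, so |Aut| = 2^2·2! = 8.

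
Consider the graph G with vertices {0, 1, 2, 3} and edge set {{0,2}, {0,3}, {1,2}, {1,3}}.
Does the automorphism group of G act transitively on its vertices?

G is 2-regular and bipartite with parts {2, 3} and {0, 1} (each part is independent and every cross-pair is an edge), so G = K_{2,2}. Aut(K_{2,2}) is the wreath product S_2 ≀ Z_2: permute within each part, then optionally swap the parts; |Aut| = 2·(2!)² = 8. Under this action every vertex can be carried to every other, so G is vertex-transitive.

Yes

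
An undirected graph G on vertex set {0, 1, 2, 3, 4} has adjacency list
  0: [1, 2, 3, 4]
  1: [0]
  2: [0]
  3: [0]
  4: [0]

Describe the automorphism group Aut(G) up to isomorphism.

S_4

Vertex 0 has degree 4 and every other vertex has degree 1, so G is the star K_{1,4} with centre 0. The 4 leaves are pairwise interchangeable while the centre is fixed, giving Aut(G) = S_4.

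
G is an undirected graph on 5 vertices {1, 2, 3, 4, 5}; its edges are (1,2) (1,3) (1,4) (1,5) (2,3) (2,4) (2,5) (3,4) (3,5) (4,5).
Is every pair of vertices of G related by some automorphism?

Yes

Every vertex has degree 4, so G is the complete graph K_5. Any permutation of the 5 vertices preserves K_5, so Aut(K_5) = S_5 of order 5! = 120. Under this action every vertex can be carried to every other, so G is vertex-transitive.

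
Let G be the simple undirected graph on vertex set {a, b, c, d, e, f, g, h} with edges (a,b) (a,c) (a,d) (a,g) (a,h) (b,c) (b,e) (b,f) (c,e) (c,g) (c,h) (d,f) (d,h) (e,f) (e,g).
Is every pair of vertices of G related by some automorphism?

Automorphisms preserve degree, but G has vertices of degree 3 and vertices of degree 5; no automorphism maps one to the other, so G is not vertex-transitive.

No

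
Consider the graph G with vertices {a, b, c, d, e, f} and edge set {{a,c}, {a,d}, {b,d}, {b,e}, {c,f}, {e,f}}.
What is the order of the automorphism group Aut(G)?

12

Every vertex has degree 2 and the graph is connected, so G is the 6-cycle C_6. C_6 has 6 rotations and 6 reflections, so Aut(C_6) ≅ D_6 of order 12.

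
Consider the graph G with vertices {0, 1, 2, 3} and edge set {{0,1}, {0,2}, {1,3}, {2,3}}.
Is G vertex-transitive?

Yes

Every vertex has degree 2 and the graph is connected, so G is the 4-cycle C_4. The automorphisms of the 4-cycle are exactly the symmetries of a regular 4-gon: the dihedral group D_4, |D_4| = 8. This group acts transitively on the 4 vertices.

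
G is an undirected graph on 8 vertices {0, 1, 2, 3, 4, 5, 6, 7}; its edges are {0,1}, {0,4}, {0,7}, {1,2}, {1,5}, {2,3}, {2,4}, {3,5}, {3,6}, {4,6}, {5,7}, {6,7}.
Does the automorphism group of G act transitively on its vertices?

G is 3-regular and bipartite on 2^3 = 8 vertices with girth 4; it is the hypercube graph Q_3. The symmetry group of the 3-cube is the hyperoctahedral group B_3 = Z_2 ≀ S_3, of order 2^3·3! = 48. This group acts transitively on the 8 vertices.

Yes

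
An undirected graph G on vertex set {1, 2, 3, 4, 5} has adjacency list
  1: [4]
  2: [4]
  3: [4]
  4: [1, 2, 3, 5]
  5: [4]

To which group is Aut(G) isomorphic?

the symmetric group on 4 letters

Vertex 4 has degree 4 and every other vertex has degree 1, so G is the star K_{1,4} with centre 4. The 4 leaves are pairwise interchangeable while the centre is fixed, giving Aut(G) = S_4.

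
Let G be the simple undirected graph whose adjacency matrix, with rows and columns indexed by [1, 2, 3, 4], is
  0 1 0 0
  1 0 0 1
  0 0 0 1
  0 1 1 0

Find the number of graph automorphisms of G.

2

The degree sequence is [1, 2, 1, 2]; the two degree-1 vertices 1 and 3 are the ends of a path, so G = P_4. A path has exactly one nontrivial symmetry — reversal — giving Aut(G) of order 2.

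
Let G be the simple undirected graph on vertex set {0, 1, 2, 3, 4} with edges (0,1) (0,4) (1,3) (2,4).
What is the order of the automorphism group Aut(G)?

2

The degree sequence is [2, 2, 1, 1, 2]; the two degree-1 vertices 2 and 3 are the ends of a path, so G = P_5. The only nontrivial automorphism of a path is the end-to-end reflection, so Aut(G) ≅ Z_2.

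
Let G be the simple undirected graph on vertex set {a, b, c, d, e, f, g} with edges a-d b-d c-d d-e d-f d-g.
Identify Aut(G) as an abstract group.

Vertex d has degree 6 and every other vertex has degree 1, so G is the star K_{1,6} with centre d. The 6 leaves are pairwise interchangeable while the centre is fixed, giving Aut(G) = S_6.

the symmetric group on 6 letters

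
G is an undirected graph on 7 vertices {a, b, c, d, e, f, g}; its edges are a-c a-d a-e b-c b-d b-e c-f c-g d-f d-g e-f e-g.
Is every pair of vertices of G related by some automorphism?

No

Automorphisms preserve degree, but G has vertices of degree 3 and vertices of degree 4; no automorphism maps one to the other, so G is not vertex-transitive.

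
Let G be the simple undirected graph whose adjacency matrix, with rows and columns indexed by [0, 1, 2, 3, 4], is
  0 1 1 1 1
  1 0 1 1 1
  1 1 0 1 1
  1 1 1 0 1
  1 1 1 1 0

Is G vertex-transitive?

Yes

Every vertex has degree 4, so G is the complete graph K_5. Any permutation of the 5 vertices preserves K_5, so Aut(K_5) = S_5 of order 5! = 120. This group acts transitively on the 5 vertices.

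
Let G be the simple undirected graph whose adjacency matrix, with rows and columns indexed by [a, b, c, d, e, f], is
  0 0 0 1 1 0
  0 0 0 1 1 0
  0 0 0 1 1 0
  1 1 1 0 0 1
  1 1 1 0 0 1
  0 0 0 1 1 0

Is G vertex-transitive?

No

Automorphisms preserve degree, but G has vertices of degree 2 and vertices of degree 4; no automorphism maps one to the other, so G is not vertex-transitive.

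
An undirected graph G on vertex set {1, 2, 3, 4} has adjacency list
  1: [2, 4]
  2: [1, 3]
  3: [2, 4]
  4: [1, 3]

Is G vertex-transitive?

G is 2-regular and bipartite on 2^2 = 4 vertices with girth 4; it is the hypercube graph Q_2. The symmetry group of the 2-cube is the hyperoctahedral group B_2 = Z_2 ≀ S_2, of order 2^2·2! = 8. This group acts transitively on the 4 vertices.

Yes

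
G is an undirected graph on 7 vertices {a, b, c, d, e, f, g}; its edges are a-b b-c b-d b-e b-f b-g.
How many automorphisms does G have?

720

Vertex b has degree 6 and every other vertex has degree 1, so G is the star K_{1,6} with centre b. Any automorphism fixes the centre and permutes the 6 leaves freely, so Aut(G) ≅ S_6 of order 6! = 720.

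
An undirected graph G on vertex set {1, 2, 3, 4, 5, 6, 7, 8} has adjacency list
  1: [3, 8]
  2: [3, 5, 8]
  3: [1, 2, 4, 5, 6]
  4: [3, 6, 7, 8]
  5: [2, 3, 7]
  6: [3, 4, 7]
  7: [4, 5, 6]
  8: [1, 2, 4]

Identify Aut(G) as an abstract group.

The degree sequence is [2, 3, 5, 4, 3, 3, 3, 3]. Checking the degree-preserving permutations of the vertex set shows that none except the identity preserves every edge, so Aut(G) is trivial.

{e}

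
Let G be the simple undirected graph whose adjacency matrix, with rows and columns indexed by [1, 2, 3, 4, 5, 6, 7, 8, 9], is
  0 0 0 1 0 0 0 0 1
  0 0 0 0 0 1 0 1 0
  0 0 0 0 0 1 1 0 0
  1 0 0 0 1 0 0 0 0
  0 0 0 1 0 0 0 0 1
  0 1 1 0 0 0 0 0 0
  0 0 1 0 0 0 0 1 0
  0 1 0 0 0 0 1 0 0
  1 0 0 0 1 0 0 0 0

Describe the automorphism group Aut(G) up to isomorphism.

G has two connected components, {2, 3, 6, 7, 8} and {1, 4, 5, 9}; each is 2-regular, so G = C_5 ⊔ C_4. The components are non-isomorphic (different sizes), so Aut(G) = Aut(C_4) × Aut(C_5) = D_4 × D_5 of order 8·10 = 80.

D_4 × D_5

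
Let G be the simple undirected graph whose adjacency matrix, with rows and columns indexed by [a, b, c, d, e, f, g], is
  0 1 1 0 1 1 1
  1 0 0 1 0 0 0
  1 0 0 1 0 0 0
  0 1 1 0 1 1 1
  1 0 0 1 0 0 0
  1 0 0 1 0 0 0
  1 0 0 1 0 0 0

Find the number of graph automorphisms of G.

240

The vertices split by degree into {a, d} (degree 5) and {b, c, e, f, g} (degree 2); every edge runs between the two parts, so G is the complete bipartite graph K_{2,5}. The parts have unequal sizes, so no automorphism swaps them; each part is permuted independently, giving S_5 × S_2 of order 5!·2! = 240.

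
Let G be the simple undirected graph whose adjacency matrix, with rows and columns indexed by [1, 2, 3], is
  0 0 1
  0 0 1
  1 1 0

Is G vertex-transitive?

Vertex 3 is the only vertex of degree 2, so every automorphism fixes it; G is not vertex-transitive.

No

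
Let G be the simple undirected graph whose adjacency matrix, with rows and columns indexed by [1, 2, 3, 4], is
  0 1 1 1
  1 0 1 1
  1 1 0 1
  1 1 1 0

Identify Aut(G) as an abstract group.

All 4 vertices are pairwise adjacent: G = K_4. Every bijection on the vertex set is an automorphism of K_4; hence Aut(K_4) ≅ S_4, order 24.

S_4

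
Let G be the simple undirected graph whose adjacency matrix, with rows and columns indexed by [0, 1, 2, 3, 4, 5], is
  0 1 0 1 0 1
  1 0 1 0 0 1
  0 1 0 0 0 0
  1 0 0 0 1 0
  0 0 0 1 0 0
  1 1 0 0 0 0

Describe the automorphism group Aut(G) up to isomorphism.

Degrees alone do not determine every vertex (e.g. 0 and 1 both have degree 3), but their neighbour-degree multisets differ: N(0) has degrees [2, 2, 3] while N(1) has degrees [1, 2, 3]. Repeating this refinement separates all vertices, so the only automorphism is the identity.

the trivial group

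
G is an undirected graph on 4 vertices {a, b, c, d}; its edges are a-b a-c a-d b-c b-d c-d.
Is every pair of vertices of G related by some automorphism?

Yes

Every vertex has degree 3, so G is the complete graph K_4. Every bijection on the vertex set is an automorphism of K_4; hence Aut(K_4) ≅ S_4, order 24. This group acts transitively on the 4 vertices.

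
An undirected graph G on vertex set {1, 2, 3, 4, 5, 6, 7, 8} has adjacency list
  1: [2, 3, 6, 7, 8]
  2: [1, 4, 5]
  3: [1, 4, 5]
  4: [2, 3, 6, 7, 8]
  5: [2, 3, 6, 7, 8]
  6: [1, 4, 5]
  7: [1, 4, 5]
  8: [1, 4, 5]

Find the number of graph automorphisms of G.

720

The vertices split by degree into {1, 4, 5} (degree 5) and {2, 3, 6, 7, 8} (degree 3); every edge runs between the two parts, so G is the complete bipartite graph K_{3,5}. Automorphisms preserve the bipartition setwise (since the parts differ in size) and act as S_5 × S_3 within it; |Aut| = 720.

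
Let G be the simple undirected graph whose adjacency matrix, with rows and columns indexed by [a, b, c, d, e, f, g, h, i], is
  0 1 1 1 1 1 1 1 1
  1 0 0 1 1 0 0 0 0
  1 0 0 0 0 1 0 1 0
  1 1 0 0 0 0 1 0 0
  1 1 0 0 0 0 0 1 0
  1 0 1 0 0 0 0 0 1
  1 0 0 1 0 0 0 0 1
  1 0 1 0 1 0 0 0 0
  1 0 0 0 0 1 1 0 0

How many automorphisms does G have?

16

Vertex a is the unique vertex of degree 8; the remaining 8 vertices each have degree 3 and induce a cycle, so G is the wheel on 9 vertices with hub a. With the hub fixed, the remaining symmetry is that of the rim cycle C_8, giving the dihedral group D_8.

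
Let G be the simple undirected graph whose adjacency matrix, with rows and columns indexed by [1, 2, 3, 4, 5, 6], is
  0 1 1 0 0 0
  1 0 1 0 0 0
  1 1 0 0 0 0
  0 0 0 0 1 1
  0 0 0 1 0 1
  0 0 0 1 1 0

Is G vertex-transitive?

Yes

G has two connected components, {1, 2, 3} and {4, 5, 6}; each is 2-regular, so G = C_3 ⊔ C_3. With two isomorphic components, Aut(G) = Aut(C_3) ≀ S_2 = (D_3 × D_3) ⋊ Z_2: permute each cycle by D_3, then optionally swap the two cycles. Order 2·(2·3)² = 72. This group acts transitively on the 6 vertices.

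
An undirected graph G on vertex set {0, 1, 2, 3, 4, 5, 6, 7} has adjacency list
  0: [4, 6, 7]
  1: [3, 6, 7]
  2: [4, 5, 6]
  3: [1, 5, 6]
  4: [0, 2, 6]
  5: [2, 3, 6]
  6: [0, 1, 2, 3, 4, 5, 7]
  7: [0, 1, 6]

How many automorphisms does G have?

Vertex 6 is the unique vertex of degree 7; the remaining 7 vertices each have degree 3 and induce a cycle, so G is the wheel on 8 vertices with hub 6. Every automorphism fixes the hub and acts on the rim 7-cycle, so Aut(G) ≅ Aut(C_7) = D_7 of order 14.

14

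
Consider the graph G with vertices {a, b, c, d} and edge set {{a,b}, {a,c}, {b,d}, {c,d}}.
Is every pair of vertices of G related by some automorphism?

G is 2-regular and bipartite on 2^2 = 4 vertices with girth 4; it is the hypercube graph Q_2. Aut(Q_2) consists of the signed permutations of the 2 coordinate axes: 2! permutations times 2^2 sign flips, so |Aut| = 2^2·2! = 8. Under this action every vertex can be carried to every other, so G is vertex-transitive.

Yes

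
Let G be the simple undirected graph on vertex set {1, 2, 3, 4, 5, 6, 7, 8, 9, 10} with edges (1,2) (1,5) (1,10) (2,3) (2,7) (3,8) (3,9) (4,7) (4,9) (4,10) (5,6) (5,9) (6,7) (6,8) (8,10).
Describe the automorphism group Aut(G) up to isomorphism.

the symmetric group S_5

G is 3-regular on 10 vertices with no triangles and no 4-cycles (girth 5): this is the Petersen graph. Viewing the Petersen graph as the Kneser graph K(5,2) — vertices are 2-subsets of {1,…,5}, edges join disjoint pairs — its automorphisms are exactly the permutations of the 5-element set, so Aut ≅ S_5 of order 120.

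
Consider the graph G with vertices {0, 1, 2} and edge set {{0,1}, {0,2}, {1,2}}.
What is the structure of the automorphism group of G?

All 3 vertices are pairwise adjacent: G = K_3. Every bijection on the vertex set is an automorphism of K_3; hence Aut(K_3) ≅ S_3, order 6.

the symmetric group on 3 letters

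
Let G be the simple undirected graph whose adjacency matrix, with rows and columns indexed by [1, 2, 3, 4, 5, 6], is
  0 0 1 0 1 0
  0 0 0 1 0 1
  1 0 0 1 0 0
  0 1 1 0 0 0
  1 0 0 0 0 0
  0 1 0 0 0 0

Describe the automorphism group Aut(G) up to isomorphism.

The degree sequence is [2, 2, 2, 2, 1, 1]; the two degree-1 vertices 5 and 6 are the ends of a path, so G = P_6. The only nontrivial automorphism of a path is the end-to-end reflection, so Aut(G) ≅ Z_2.

Z_2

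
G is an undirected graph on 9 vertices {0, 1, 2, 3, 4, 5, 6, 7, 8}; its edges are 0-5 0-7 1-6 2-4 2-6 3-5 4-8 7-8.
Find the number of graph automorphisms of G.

The degree sequence is [2, 1, 2, 1, 2, 2, 2, 2, 2]; the two degree-1 vertices 1 and 3 are the ends of a path, so G = P_9. The only nontrivial automorphism of a path is the end-to-end reflection, so Aut(G) ≅ Z_2.

2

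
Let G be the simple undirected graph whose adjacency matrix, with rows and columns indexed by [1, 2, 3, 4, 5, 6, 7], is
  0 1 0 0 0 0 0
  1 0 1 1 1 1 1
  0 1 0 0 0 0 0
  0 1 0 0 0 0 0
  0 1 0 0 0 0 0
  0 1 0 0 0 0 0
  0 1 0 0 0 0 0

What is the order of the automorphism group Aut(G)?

720

Vertex 2 has degree 6 and every other vertex has degree 1, so G is the star K_{1,6} with centre 2. Any automorphism fixes the centre and permutes the 6 leaves freely, so Aut(G) ≅ S_6 of order 6! = 720.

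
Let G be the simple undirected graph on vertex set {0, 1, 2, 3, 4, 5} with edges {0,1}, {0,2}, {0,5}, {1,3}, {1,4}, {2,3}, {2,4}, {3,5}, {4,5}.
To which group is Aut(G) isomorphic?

G is 3-regular and bipartite with parts {0, 3, 4} and {1, 2, 5} (each part is independent and every cross-pair is an edge), so G = K_{3,3}. Each part can be permuted independently (S_3 × S_3) and the two equal-size parts can also be swapped, giving (S_3 × S_3) ⋊ Z_2 of order 2·(3!)² = 72.

(S_3 × S_3) ⋊ Z_2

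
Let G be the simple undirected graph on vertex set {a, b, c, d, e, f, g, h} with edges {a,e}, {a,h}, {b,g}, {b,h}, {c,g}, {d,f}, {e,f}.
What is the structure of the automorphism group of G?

the cyclic group of order 2

The degree sequence is [2, 2, 1, 1, 2, 2, 2, 2]; the two degree-1 vertices c and d are the ends of a path, so G = P_8. A path has exactly one nontrivial symmetry — reversal — giving Aut(G) of order 2.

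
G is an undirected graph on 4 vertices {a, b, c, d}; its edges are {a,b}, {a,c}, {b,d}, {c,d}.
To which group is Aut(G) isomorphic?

(S_2 × S_2) ⋊ Z_2

G is 2-regular and bipartite with parts {a, d} and {b, c} (each part is independent and every cross-pair is an edge), so G = K_{2,2}. Each part can be permuted independently (S_2 × S_2) and the two equal-size parts can also be swapped, giving (S_2 × S_2) ⋊ Z_2 of order 2·(2!)² = 8.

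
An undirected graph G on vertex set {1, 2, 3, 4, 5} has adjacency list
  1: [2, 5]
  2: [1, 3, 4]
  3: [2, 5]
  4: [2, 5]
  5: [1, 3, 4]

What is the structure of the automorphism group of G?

The vertices split by degree into {2, 5} (degree 3) and {1, 3, 4} (degree 2); every edge runs between the two parts, so G is the complete bipartite graph K_{2,3}. Automorphisms preserve the bipartition setwise (since the parts differ in size) and act as S_2 × S_3 within it; |Aut| = 12.

S_2 × S_3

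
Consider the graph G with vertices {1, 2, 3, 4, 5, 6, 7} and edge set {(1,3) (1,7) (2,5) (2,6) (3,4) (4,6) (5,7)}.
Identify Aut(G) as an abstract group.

Every vertex has degree 2 and the graph is connected, so G is the 7-cycle C_7. The automorphisms of the 7-cycle are exactly the symmetries of a regular 7-gon: the dihedral group D_7, |D_7| = 14.

the dihedral group of order 14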